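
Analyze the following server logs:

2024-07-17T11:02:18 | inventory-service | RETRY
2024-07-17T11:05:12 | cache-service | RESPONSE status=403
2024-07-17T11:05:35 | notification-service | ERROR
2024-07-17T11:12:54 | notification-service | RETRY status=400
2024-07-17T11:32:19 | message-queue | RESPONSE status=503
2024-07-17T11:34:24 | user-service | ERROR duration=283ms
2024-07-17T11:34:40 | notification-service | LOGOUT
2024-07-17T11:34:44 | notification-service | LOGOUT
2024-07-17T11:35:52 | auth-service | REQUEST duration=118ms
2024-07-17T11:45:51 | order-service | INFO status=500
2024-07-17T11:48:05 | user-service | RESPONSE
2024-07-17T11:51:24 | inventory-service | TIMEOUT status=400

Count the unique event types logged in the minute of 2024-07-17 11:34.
2

To count unique event types:

1. Filter events in the minute starting at 2024-07-17 11:34
2. Extract event types from matching entries
3. Count unique types: 2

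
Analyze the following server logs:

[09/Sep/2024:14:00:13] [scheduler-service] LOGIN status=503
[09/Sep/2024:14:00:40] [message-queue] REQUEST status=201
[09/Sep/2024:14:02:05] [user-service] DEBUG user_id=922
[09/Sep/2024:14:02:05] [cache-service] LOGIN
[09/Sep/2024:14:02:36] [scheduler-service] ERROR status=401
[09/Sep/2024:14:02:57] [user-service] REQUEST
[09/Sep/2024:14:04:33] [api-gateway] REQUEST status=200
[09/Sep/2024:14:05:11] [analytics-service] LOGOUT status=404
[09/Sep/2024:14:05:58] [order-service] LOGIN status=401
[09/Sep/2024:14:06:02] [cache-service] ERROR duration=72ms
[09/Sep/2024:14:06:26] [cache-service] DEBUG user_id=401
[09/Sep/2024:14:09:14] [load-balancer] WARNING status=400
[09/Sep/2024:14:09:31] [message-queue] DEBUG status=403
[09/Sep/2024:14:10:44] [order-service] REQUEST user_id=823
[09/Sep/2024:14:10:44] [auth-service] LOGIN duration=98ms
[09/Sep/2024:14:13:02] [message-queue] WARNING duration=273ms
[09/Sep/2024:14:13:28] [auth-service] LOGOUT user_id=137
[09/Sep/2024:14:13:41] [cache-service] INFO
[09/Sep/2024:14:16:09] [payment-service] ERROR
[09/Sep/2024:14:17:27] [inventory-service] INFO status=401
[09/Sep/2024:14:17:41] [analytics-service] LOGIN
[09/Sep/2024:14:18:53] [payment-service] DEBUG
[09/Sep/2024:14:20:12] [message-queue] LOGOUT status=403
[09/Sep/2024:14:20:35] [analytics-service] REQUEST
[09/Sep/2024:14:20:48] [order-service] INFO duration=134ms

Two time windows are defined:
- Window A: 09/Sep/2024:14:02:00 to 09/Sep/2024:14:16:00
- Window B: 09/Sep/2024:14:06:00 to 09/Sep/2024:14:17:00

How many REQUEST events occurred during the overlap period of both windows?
1

To find overlap events:

1. Window A: 09/Sep/2024:14:02:00 to 09/Sep/2024:14:16:00
2. Window B: 09/Sep/2024:14:06:00 to 09/Sep/2024:14:17:00
3. Overlap period: 09/Sep/2024:14:06:00 to 09/Sep/2024:14:16:00
4. Count REQUEST events in overlap: 1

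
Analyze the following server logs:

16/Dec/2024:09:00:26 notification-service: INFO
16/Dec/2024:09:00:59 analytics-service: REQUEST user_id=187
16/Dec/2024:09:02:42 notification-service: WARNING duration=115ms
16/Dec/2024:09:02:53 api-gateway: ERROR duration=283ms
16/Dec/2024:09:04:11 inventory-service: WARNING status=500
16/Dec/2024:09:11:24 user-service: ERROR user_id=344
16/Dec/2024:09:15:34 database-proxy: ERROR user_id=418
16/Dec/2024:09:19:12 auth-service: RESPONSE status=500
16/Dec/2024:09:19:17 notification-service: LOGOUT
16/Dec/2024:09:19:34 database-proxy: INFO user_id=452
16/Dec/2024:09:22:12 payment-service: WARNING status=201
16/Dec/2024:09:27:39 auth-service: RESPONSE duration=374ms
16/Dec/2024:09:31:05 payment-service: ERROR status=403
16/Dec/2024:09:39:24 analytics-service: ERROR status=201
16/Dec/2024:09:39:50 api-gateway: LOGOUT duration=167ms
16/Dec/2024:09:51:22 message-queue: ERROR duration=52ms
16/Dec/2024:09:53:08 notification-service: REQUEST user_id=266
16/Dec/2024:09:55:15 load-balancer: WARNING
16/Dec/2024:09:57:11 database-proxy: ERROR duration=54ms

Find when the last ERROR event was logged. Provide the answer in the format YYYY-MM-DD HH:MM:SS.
2024-12-16 09:57:11

To find the last event:

1. Filter for all ERROR events
2. Sort by timestamp
3. Select the last one
4. Timestamp: 2024-12-16 09:57:11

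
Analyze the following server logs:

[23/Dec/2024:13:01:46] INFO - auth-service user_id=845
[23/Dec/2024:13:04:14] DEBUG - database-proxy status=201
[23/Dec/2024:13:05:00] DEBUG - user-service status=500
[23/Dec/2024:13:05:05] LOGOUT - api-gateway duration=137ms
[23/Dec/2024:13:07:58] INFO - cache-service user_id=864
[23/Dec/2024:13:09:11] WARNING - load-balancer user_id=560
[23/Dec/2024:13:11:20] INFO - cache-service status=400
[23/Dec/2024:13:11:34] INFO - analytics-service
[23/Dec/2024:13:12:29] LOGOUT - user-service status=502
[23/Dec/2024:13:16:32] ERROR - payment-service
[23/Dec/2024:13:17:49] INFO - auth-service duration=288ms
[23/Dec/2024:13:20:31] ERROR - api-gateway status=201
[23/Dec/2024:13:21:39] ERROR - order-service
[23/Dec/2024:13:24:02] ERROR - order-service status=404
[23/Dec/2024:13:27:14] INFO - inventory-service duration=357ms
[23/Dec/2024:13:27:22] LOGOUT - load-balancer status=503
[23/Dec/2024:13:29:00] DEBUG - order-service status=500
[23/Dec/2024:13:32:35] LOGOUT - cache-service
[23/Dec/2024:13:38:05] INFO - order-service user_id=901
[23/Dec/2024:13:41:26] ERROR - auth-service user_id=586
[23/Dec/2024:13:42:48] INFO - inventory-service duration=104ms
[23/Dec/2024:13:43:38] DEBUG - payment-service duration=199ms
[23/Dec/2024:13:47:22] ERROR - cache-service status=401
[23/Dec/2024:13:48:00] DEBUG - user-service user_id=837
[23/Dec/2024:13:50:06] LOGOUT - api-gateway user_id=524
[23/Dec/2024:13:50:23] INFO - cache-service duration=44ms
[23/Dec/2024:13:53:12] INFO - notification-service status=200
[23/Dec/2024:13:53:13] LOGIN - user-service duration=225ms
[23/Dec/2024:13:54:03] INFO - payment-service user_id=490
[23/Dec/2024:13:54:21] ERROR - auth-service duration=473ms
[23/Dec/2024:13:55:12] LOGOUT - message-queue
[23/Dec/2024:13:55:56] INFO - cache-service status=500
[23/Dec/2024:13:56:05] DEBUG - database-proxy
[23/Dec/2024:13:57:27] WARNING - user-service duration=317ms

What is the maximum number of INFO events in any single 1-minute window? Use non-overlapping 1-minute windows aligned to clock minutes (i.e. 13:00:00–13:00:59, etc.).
2

To find the burst window:

1. Divide the log period into non-overlapping 1-minute windows starting at 13:00
2. Count INFO events in each window
3. Find the window with maximum count
4. Maximum events in a window: 2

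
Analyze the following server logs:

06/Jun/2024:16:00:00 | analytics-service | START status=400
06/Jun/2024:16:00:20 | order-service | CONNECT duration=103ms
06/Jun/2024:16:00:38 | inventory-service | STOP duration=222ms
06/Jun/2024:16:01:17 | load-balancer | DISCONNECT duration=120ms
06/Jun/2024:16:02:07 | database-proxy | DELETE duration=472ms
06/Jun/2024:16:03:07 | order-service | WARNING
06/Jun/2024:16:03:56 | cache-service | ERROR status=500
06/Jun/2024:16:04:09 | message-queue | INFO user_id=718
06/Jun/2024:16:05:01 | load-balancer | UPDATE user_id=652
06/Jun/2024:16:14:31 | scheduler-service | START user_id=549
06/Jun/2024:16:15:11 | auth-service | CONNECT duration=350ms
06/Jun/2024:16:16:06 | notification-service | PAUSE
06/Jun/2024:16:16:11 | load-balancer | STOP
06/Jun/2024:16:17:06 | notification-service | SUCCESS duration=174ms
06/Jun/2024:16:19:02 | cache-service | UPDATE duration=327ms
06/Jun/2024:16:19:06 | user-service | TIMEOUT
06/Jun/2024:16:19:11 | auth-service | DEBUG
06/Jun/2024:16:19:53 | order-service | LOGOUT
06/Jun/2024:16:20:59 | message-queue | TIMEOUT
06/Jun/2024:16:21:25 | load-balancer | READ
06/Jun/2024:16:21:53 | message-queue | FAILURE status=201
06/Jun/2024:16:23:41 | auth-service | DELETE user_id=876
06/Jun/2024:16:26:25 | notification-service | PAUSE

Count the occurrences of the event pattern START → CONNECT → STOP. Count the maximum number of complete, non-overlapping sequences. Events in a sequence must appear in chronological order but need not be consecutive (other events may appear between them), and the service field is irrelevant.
2

To count sequences:

1. Look for pattern: START → CONNECT → STOP
2. Greedily scan the log in chronological order, matching each sequence element in turn (ignoring service)
3. Each time the full pattern completes, increment the count and restart matching from the next event
4. Complete non-overlapping sequences found: 2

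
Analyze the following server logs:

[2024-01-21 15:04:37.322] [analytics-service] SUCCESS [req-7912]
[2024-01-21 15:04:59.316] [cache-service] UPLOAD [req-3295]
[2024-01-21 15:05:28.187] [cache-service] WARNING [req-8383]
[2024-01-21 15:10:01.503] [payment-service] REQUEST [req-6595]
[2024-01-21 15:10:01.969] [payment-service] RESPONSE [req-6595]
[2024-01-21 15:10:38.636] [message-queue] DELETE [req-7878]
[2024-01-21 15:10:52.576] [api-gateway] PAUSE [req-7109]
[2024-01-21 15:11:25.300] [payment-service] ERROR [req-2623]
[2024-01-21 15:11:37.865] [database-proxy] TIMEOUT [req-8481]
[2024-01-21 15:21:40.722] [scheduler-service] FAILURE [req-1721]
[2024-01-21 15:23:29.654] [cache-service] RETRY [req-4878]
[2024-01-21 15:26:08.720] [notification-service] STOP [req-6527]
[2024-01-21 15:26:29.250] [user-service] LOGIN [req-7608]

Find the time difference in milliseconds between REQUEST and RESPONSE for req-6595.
466

To calculate latency:

1. Find REQUEST with id req-6595: 2024-01-21 15:10:01.503
2. Find RESPONSE with id req-6595: 2024-01-21 15:10:01.969
3. Latency: 2024-01-21 15:10:01.969 - 2024-01-21 15:10:01.503 = 466ms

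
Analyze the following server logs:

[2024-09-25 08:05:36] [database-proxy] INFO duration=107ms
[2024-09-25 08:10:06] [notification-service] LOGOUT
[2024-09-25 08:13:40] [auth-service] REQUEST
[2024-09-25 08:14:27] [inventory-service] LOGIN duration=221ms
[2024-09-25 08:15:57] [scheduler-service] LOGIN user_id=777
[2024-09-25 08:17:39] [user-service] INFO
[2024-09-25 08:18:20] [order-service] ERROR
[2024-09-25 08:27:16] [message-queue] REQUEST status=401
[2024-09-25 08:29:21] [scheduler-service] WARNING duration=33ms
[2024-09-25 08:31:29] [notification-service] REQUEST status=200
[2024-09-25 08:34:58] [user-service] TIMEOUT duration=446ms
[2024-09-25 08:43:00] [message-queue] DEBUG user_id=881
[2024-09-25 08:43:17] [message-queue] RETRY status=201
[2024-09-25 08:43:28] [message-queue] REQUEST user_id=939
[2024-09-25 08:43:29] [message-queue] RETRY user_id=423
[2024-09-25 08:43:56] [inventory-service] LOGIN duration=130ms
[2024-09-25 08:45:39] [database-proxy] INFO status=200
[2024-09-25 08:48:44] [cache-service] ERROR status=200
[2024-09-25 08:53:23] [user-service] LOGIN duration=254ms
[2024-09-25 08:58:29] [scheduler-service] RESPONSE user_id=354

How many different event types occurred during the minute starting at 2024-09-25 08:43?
4

To count unique event types:

1. Filter events in the minute starting at 2024-09-25 08:43
2. Extract event types from matching entries
3. Count unique types: 4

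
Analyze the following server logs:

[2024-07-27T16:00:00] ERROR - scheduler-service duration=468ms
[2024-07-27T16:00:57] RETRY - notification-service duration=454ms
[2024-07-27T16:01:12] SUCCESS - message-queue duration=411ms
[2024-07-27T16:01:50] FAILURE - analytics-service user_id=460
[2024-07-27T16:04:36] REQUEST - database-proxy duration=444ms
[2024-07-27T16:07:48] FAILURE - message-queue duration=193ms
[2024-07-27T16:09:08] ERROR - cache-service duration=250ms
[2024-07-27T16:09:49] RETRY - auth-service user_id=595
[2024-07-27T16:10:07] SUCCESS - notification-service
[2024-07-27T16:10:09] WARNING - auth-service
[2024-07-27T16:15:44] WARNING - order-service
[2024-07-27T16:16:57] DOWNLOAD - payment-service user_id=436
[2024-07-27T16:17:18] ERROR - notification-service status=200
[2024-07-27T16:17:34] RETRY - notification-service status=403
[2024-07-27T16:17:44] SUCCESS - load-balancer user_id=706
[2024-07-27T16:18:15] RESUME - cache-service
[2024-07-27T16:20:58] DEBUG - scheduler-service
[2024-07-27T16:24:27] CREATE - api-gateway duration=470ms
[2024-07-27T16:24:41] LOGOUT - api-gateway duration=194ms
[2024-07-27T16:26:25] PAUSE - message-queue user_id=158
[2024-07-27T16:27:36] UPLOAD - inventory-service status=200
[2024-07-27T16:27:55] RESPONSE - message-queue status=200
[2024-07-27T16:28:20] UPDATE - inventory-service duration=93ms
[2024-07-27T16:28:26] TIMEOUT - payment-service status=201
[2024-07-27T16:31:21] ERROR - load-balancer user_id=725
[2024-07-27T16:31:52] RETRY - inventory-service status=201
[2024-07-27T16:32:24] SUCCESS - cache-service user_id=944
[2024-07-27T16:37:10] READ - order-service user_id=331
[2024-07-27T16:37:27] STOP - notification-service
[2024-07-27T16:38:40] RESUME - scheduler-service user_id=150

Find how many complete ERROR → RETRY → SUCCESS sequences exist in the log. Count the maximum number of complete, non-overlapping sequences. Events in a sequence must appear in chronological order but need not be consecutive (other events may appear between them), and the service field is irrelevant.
4

To count sequences:

1. Look for pattern: ERROR → RETRY → SUCCESS
2. Greedily scan the log in chronological order, matching each sequence element in turn (ignoring service)
3. Each time the full pattern completes, increment the count and restart matching from the next event
4. Complete non-overlapping sequences found: 4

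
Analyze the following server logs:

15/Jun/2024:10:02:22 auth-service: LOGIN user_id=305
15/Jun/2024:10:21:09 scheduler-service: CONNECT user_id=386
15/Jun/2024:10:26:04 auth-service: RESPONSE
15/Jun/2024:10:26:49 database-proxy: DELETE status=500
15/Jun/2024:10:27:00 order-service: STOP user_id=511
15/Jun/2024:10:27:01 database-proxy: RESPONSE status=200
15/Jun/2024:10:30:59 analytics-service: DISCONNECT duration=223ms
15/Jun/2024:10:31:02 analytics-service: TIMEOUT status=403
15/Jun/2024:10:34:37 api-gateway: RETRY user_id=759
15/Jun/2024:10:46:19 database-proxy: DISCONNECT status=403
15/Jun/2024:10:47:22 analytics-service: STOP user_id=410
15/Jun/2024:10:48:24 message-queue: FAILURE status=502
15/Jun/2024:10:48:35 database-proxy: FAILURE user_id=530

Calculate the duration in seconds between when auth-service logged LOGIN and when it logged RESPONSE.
1422

To find the time between events:

1. Locate the first LOGIN event for auth-service: 15/Jun/2024:10:02:22
2. Locate the first RESPONSE event for auth-service: 15/Jun/2024:10:26:04
3. Calculate the difference: 15/Jun/2024:10:26:04 - 15/Jun/2024:10:02:22 = 1422 seconds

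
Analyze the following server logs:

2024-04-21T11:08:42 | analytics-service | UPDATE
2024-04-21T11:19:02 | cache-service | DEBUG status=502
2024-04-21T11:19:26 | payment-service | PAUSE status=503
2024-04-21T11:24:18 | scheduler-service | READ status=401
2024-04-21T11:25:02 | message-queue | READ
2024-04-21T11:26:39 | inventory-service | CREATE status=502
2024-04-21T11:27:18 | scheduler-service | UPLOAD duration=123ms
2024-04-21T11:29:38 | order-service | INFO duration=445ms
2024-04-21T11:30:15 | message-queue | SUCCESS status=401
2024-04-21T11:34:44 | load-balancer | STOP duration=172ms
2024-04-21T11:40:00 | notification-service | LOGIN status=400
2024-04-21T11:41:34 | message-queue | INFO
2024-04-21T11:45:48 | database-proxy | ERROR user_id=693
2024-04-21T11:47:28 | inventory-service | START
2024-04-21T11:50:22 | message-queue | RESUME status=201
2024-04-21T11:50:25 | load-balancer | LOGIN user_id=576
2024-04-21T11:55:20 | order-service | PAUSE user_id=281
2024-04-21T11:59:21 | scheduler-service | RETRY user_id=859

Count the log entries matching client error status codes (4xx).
3

To find matching entries:

1. Pattern to match: client error status codes (4xx)
2. Scan each log entry for the pattern
3. Count matches: 3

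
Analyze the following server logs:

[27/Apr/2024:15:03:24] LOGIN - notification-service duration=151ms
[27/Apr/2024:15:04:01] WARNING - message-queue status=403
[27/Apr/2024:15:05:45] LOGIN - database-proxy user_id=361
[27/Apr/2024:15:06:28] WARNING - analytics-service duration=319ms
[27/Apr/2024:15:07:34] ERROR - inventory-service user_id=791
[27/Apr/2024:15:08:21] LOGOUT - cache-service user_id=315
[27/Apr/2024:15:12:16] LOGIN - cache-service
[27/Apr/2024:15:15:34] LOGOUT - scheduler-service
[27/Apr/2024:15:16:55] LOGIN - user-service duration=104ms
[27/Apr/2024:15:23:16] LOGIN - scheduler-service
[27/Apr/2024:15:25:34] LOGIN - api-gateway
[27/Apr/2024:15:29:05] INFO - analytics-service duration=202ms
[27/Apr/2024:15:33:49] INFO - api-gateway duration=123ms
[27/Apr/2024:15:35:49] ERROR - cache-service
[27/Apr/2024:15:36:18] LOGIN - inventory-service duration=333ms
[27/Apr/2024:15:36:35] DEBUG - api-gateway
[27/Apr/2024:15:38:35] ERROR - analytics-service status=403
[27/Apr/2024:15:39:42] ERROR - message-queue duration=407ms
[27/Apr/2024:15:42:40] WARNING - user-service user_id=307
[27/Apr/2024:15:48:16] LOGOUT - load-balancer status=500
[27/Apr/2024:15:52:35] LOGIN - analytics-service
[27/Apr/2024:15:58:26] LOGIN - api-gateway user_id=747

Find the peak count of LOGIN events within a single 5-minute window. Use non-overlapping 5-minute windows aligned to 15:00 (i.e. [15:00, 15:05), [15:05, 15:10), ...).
1

To find the burst window:

1. Divide the log period into non-overlapping 5-minute windows starting at 15:00
2. Count LOGIN events in each window
3. Find the window with maximum count
4. Maximum events in a window: 1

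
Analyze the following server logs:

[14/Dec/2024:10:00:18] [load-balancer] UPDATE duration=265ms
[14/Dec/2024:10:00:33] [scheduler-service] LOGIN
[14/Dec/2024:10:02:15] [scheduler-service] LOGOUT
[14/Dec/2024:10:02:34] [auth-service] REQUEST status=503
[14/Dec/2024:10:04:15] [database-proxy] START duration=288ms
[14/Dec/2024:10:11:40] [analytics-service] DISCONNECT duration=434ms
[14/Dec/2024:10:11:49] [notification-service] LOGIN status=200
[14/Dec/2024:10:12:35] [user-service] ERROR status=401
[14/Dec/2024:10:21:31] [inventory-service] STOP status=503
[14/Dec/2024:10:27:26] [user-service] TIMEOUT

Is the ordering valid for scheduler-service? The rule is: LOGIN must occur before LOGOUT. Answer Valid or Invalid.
Valid

To validate ordering:

1. Required order: LOGIN → LOGOUT
2. Rule: LOGIN must occur before LOGOUT
3. Check actual order of events for scheduler-service
4. Result: Valid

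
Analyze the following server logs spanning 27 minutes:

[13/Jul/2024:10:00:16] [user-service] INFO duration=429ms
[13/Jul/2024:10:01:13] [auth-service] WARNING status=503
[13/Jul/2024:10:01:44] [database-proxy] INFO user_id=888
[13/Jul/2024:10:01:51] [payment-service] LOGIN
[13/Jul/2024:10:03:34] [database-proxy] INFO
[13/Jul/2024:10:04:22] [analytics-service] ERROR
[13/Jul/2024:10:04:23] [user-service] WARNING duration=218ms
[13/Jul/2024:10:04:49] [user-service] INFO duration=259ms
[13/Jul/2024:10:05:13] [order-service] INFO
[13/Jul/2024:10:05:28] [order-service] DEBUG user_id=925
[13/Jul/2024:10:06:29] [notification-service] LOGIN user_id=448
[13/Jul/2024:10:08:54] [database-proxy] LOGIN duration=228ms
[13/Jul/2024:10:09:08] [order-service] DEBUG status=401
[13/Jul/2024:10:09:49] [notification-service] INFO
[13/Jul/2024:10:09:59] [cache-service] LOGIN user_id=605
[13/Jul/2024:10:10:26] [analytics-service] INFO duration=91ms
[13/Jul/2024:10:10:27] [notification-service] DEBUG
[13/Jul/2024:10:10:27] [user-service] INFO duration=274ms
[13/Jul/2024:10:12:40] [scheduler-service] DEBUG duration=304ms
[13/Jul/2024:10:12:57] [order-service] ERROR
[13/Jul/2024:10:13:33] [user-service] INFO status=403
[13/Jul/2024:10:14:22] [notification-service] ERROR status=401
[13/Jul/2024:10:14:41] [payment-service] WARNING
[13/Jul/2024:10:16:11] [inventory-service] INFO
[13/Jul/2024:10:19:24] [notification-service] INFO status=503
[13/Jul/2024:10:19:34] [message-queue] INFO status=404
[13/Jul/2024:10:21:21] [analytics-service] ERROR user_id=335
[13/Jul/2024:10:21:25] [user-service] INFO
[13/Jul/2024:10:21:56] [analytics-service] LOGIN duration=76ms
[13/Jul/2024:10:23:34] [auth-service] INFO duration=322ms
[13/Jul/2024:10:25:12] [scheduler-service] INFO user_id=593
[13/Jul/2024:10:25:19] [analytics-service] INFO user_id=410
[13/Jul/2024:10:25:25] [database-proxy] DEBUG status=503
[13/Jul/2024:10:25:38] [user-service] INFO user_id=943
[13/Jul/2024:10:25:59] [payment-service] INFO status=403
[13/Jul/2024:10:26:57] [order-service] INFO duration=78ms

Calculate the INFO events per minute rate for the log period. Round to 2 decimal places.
0.7

To calculate the rate:

1. Count total INFO events: 19
2. Total time period: 27 minutes
3. Rate = 19 / 27 = 0.7 events per minute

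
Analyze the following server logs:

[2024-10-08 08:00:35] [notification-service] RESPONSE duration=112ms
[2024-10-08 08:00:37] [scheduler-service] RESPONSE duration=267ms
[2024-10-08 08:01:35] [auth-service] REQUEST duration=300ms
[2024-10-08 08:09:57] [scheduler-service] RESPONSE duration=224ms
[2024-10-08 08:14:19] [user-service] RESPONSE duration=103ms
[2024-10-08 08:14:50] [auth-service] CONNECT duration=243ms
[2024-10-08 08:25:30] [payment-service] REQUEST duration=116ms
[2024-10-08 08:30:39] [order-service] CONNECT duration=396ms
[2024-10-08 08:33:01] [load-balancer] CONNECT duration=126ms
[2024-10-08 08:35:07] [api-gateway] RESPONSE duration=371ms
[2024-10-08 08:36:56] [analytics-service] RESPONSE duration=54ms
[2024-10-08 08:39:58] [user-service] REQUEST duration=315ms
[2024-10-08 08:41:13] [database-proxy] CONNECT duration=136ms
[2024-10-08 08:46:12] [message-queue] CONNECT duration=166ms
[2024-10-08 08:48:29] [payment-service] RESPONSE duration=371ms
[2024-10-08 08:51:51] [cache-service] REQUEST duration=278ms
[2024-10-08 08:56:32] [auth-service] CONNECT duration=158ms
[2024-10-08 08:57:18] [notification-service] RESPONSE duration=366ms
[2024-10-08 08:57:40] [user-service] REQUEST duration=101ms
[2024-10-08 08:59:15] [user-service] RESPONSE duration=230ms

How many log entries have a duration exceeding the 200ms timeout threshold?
11

To count timeouts:

1. Threshold: 200ms
2. Extract duration from each log entry
3. Count entries where duration > 200
4. Timeout count: 11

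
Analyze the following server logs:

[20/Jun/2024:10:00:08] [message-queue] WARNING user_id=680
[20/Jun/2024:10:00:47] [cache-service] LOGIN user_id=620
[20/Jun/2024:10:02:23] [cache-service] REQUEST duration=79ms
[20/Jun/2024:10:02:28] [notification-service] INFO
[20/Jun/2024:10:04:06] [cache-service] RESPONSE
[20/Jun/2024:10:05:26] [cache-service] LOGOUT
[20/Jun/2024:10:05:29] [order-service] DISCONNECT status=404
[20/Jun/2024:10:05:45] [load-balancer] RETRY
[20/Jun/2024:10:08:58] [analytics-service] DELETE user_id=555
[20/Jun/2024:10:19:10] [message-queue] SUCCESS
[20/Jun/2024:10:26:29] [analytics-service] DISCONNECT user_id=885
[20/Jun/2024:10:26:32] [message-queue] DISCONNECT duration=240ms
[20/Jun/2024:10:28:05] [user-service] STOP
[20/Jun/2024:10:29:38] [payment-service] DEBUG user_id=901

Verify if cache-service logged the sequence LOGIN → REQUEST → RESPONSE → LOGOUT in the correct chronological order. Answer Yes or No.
Yes

To verify sequence order:

1. Find all events in sequence LOGIN → REQUEST → RESPONSE → LOGOUT for cache-service
2. Extract their timestamps
3. Check if timestamps are in ascending order
4. Result: Yes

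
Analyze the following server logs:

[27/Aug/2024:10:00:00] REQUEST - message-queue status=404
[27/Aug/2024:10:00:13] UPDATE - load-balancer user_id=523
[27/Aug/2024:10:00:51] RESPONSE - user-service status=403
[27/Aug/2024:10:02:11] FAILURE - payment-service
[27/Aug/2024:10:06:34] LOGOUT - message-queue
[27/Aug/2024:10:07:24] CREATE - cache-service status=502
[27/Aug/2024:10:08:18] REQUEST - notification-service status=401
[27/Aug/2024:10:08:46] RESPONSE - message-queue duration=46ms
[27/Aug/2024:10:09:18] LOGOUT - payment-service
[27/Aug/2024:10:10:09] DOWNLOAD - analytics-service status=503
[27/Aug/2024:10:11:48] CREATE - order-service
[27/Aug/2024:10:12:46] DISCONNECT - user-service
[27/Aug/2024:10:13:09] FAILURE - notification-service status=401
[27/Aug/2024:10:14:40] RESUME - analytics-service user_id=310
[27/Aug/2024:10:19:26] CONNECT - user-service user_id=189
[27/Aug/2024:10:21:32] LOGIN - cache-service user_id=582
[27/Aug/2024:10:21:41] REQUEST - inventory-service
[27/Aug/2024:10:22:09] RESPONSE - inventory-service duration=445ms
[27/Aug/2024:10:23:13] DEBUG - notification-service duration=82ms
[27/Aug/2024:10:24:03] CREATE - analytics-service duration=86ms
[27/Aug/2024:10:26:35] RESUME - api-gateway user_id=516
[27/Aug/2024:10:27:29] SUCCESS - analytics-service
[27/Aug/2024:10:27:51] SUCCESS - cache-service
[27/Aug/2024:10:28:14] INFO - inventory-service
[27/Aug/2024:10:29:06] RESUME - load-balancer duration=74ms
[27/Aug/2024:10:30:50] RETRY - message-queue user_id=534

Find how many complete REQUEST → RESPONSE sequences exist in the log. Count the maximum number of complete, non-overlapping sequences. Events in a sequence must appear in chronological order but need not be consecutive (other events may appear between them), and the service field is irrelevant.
3

To count sequences:

1. Look for pattern: REQUEST → RESPONSE
2. Greedily scan the log in chronological order, matching each sequence element in turn (ignoring service)
3. Each time the full pattern completes, increment the count and restart matching from the next event
4. Complete non-overlapping sequences found: 3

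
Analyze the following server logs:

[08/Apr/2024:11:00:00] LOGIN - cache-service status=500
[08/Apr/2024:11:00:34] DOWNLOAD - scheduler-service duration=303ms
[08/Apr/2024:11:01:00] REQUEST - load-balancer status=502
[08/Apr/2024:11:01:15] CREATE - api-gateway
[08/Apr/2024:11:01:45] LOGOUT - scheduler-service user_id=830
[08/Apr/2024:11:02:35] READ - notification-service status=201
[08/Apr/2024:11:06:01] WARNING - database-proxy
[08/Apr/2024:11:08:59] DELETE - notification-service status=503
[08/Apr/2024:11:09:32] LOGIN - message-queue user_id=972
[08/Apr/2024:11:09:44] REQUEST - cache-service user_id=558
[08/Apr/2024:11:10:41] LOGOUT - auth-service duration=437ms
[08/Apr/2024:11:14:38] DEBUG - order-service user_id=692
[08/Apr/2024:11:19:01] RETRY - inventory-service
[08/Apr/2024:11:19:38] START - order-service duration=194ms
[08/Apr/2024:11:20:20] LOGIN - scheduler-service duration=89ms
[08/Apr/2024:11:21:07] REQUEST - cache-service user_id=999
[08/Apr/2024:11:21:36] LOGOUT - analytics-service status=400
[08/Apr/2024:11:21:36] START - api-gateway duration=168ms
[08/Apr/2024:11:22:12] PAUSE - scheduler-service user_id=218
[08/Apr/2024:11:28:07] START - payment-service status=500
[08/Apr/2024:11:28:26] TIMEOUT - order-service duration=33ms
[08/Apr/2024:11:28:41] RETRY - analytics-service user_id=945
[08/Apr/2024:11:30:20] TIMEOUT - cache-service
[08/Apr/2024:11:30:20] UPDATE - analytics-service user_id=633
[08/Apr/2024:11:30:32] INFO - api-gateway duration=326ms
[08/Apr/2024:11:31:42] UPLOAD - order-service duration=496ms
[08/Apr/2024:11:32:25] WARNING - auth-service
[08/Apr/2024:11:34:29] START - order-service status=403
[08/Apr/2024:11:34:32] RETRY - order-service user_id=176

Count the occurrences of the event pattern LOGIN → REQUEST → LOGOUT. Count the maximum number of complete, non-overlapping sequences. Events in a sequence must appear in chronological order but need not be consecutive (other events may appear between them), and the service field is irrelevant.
3

To count sequences:

1. Look for pattern: LOGIN → REQUEST → LOGOUT
2. Greedily scan the log in chronological order, matching each sequence element in turn (ignoring service)
3. Each time the full pattern completes, increment the count and restart matching from the next event
4. Complete non-overlapping sequences found: 3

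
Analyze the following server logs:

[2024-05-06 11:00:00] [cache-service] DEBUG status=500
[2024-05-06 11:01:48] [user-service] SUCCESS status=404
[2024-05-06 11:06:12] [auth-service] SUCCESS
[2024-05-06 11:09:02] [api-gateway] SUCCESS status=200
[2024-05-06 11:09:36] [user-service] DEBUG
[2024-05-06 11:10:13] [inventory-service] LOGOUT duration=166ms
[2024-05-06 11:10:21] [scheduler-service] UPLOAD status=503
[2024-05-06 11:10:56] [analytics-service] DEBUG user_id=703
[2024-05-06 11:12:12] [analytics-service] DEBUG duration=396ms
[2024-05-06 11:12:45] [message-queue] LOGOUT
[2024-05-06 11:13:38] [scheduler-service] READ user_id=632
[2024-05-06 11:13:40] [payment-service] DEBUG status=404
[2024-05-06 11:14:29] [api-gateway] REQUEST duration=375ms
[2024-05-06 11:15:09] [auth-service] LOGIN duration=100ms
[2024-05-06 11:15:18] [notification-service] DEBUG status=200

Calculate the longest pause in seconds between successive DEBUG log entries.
576

To find the longest gap:

1. Extract all DEBUG events in chronological order
2. Calculate time differences between consecutive events
3. Find the maximum difference
4. Longest gap: 576 seconds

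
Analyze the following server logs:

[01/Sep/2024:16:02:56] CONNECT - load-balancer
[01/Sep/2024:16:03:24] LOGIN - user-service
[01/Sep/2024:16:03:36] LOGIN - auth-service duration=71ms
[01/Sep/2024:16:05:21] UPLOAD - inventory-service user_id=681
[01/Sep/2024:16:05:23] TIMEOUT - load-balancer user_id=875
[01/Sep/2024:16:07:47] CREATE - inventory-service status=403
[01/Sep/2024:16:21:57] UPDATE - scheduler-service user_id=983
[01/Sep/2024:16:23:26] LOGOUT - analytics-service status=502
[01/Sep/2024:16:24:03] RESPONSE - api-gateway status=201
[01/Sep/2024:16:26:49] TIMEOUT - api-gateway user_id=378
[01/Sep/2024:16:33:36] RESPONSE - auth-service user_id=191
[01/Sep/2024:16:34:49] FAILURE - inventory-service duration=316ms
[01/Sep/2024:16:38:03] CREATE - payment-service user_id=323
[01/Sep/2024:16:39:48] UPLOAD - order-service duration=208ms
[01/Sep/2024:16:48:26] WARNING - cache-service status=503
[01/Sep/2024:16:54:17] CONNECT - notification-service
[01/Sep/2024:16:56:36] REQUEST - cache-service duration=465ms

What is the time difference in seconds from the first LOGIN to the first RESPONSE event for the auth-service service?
1800

To find the time between events:

1. Locate the first LOGIN event for auth-service: 01/Sep/2024:16:03:36
2. Locate the first RESPONSE event for auth-service: 01/Sep/2024:16:33:36
3. Calculate the difference: 01/Sep/2024:16:33:36 - 01/Sep/2024:16:03:36 = 1800 seconds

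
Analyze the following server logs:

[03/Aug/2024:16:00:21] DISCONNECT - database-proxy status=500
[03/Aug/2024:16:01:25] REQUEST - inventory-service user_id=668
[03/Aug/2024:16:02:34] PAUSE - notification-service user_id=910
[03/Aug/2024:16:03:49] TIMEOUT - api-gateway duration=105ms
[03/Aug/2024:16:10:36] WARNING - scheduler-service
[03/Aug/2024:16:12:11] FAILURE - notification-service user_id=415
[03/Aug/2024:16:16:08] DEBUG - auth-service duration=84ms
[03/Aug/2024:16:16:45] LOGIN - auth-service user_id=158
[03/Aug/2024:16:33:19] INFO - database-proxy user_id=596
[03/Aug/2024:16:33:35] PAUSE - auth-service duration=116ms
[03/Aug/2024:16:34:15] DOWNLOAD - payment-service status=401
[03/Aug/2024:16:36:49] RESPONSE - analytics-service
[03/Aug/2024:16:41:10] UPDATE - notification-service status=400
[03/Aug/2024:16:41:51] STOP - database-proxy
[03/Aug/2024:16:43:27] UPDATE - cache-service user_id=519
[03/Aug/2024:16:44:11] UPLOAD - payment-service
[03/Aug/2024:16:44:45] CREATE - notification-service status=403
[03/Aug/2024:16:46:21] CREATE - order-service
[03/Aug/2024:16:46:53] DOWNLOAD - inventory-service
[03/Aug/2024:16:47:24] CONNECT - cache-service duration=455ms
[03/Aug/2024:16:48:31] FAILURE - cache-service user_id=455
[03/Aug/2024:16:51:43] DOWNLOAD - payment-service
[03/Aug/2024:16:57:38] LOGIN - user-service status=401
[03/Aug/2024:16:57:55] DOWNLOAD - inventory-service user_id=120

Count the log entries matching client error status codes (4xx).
4

To find matching entries:

1. Pattern to match: client error status codes (4xx)
2. Scan each log entry for the pattern
3. Count matches: 4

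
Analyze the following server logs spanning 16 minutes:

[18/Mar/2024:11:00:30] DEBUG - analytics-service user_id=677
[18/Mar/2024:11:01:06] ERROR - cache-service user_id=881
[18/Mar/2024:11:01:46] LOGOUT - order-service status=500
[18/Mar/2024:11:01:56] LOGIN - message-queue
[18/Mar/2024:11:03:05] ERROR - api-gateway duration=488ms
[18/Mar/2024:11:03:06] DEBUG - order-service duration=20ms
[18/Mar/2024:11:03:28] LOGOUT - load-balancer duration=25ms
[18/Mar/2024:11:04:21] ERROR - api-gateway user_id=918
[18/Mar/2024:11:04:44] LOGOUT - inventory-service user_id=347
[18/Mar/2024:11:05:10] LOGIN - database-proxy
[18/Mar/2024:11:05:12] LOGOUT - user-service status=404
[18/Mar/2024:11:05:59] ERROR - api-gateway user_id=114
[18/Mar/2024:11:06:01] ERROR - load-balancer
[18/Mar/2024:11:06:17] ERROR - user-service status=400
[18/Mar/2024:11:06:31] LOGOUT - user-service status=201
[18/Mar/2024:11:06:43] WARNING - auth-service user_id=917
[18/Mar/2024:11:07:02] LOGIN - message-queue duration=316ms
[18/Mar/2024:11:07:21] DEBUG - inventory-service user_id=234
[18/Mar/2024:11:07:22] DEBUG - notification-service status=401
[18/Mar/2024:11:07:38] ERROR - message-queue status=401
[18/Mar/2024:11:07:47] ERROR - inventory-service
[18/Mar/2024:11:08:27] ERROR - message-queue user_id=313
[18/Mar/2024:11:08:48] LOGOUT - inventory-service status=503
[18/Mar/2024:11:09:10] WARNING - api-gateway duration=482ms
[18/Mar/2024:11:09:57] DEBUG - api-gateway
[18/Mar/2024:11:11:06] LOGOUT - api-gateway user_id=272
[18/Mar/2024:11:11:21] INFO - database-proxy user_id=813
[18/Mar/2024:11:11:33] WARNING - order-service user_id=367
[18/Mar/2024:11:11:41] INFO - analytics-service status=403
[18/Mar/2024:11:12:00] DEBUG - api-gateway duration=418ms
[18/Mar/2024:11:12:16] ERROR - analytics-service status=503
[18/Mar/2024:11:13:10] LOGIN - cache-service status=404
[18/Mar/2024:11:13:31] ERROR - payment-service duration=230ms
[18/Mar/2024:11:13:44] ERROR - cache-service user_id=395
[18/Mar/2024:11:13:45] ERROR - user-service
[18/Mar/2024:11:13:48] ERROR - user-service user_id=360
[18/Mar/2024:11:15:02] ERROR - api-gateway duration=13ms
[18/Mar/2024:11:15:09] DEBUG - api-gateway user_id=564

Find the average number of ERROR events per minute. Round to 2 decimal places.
0.94

To calculate the rate:

1. Count total ERROR events: 15
2. Total time period: 16 minutes
3. Rate = 15 / 16 = 0.94 events per minute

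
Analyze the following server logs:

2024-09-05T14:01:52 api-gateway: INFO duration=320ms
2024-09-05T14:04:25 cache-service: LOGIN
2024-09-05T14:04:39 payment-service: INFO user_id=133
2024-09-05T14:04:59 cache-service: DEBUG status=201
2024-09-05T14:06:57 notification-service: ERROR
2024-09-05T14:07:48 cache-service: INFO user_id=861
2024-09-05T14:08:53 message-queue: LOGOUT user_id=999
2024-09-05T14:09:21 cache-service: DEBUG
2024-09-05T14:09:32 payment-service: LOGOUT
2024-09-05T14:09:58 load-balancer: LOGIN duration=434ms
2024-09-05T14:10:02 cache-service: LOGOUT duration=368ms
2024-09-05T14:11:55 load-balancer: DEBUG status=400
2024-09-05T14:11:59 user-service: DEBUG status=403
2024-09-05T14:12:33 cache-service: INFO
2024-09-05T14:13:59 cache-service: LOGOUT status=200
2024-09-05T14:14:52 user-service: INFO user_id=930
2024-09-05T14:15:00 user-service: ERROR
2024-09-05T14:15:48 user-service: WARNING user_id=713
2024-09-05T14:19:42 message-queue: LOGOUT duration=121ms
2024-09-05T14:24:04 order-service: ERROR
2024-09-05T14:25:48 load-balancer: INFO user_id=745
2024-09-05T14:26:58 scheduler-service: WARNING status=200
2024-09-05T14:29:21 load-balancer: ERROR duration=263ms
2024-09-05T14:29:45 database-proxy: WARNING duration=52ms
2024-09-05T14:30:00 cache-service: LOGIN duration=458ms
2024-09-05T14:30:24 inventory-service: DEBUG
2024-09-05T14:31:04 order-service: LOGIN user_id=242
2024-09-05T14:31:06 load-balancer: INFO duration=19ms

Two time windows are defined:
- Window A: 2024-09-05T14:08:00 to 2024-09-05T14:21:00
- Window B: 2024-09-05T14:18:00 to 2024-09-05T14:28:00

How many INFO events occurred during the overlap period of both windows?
0

To find overlap events:

1. Window A: 2024-09-05T14:08:00 to 2024-09-05T14:21:00
2. Window B: 2024-09-05T14:18:00 to 2024-09-05T14:28:00
3. Overlap period: 2024-09-05T14:18:00 to 2024-09-05T14:21:00
4. Count INFO events in overlap: 0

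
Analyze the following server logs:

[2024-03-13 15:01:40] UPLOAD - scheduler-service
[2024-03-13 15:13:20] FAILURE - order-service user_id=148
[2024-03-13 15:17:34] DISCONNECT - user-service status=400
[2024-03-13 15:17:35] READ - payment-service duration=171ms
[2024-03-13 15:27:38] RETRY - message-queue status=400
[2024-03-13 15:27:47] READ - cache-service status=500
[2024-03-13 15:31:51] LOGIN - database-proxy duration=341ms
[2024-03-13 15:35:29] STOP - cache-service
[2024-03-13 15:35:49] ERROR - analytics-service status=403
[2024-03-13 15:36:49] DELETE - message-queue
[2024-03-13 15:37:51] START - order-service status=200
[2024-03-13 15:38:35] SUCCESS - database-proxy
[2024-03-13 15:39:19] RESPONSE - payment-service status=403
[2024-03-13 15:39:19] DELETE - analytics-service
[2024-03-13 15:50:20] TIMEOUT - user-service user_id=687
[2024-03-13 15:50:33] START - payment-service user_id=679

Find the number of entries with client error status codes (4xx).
4

To find matching entries:

1. Pattern to match: client error status codes (4xx)
2. Scan each log entry for the pattern
3. Count matches: 4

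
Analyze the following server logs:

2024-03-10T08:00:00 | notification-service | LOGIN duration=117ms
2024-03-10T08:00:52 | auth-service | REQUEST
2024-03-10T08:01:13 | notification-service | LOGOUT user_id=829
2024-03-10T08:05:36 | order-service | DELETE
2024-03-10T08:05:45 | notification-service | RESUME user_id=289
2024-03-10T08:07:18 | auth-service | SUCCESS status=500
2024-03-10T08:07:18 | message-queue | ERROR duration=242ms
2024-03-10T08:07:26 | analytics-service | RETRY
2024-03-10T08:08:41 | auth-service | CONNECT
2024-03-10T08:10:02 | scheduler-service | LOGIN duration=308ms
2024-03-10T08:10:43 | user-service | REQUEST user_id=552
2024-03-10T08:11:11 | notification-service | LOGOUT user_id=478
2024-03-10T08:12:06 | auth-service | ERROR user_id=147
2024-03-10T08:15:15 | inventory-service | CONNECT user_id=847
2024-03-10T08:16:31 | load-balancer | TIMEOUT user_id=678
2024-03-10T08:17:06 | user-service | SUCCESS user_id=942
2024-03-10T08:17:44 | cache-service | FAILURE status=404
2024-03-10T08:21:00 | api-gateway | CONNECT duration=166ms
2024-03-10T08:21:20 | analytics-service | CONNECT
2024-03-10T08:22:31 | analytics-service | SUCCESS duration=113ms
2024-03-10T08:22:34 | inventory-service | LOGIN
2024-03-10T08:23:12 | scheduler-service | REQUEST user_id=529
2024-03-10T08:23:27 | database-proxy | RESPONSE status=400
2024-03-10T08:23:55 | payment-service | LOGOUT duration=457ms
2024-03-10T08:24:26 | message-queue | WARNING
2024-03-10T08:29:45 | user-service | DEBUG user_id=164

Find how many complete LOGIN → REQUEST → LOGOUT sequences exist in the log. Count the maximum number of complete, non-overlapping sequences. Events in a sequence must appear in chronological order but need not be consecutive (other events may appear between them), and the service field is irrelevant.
3

To count sequences:

1. Look for pattern: LOGIN → REQUEST → LOGOUT
2. Greedily scan the log in chronological order, matching each sequence element in turn (ignoring service)
3. Each time the full pattern completes, increment the count and restart matching from the next event
4. Complete non-overlapping sequences found: 3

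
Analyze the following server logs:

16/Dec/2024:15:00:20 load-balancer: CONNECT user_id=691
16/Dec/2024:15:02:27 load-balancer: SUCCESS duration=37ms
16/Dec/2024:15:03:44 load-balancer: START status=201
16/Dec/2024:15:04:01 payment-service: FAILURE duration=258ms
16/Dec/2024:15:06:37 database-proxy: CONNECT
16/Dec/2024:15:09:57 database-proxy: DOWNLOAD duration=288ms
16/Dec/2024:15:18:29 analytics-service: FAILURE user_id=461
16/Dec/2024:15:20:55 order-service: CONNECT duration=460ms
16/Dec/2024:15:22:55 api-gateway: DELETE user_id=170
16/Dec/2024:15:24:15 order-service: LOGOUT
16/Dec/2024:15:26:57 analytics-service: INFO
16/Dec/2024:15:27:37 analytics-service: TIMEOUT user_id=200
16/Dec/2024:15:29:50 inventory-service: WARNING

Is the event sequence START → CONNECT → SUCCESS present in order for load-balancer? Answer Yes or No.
No

To verify sequence order:

1. Find all events in sequence START → CONNECT → SUCCESS for load-balancer
2. Extract their timestamps
3. Check if timestamps are in ascending order
4. Result: No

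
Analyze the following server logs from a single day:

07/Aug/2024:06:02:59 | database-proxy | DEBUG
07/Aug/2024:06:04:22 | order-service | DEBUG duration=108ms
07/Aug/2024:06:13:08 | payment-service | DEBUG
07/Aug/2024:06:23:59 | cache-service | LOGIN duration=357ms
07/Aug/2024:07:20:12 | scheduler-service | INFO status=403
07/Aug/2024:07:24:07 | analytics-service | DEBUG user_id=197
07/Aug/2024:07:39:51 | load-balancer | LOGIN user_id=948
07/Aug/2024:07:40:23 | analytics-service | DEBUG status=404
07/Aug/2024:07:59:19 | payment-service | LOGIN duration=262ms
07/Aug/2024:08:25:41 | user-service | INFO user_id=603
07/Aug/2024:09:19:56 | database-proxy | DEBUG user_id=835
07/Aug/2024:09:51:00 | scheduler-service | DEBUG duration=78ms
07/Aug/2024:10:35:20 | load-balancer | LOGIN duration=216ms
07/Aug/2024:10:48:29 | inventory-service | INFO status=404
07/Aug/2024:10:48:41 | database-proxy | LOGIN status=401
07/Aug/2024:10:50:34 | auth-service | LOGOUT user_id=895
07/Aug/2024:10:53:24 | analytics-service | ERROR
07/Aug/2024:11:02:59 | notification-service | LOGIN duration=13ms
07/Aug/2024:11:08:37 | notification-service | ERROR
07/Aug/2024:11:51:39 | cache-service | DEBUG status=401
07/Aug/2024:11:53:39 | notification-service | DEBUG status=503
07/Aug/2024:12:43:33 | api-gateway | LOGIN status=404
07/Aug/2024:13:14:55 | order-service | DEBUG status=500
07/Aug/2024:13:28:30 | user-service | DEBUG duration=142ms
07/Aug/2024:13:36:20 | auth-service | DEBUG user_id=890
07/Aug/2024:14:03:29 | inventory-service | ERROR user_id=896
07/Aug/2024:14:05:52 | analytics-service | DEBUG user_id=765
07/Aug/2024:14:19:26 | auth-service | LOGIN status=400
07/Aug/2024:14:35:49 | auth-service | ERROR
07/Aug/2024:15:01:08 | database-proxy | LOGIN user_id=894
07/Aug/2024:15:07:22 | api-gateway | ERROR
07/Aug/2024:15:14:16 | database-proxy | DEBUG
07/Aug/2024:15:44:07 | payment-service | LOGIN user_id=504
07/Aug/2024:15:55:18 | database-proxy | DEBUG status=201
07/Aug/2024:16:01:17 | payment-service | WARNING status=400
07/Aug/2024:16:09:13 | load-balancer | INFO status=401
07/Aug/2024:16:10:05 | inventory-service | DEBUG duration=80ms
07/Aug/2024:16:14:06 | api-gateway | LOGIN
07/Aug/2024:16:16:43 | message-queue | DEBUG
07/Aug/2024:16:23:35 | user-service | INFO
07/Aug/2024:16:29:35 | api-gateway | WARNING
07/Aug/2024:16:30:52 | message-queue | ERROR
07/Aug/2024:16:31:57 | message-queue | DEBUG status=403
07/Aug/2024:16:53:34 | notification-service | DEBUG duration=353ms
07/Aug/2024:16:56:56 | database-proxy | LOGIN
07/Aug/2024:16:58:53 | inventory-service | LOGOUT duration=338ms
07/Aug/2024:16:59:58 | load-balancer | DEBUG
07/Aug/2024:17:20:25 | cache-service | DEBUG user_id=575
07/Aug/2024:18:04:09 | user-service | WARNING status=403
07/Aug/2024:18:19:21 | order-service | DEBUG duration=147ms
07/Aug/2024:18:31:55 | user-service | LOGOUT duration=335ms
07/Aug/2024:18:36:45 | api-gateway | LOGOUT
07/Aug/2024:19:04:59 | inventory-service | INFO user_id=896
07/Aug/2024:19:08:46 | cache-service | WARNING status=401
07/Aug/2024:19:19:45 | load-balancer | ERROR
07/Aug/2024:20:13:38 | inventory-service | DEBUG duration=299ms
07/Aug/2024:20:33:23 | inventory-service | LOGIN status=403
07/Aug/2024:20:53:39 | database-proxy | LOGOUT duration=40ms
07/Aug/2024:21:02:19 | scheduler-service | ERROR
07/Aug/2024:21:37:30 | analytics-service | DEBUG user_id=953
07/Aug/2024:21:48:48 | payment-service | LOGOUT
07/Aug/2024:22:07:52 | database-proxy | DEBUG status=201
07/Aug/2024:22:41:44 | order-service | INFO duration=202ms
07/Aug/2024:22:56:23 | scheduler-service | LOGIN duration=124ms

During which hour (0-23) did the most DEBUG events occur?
16

To find the peak hour:

1. Group all DEBUG events by hour
2. Count events in each hour
3. Find hour with maximum count
4. Peak hour: 16 (with 5 events)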